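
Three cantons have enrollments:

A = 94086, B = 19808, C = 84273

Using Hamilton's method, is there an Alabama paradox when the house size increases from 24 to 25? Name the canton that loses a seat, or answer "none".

B

At 24 seats: A 11, B 3, C 10.
At 25 seats: A 12, B 2, C 11.
B drops from 3 to 2.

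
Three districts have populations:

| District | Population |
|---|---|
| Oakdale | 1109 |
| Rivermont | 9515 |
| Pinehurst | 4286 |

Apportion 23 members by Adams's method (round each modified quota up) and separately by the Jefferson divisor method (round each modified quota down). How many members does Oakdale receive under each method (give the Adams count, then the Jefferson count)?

Adams: Oakdale 2, Rivermont 14, Pinehurst 7.
Jefferson: Oakdale 1, Rivermont 15, Pinehurst 7.
Oakdale gets 2 under Adams and 1 under Jefferson.

2 and 1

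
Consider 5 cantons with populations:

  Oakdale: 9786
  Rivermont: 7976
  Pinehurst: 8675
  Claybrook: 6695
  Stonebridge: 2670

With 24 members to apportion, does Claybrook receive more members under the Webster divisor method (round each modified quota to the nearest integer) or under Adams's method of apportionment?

Adams

Webster: Oakdale 7, Rivermont 5, Pinehurst 6, Claybrook 4, Stonebridge 2.
Adams: Oakdale 6, Rivermont 5, Pinehurst 6, Claybrook 5, Stonebridge 2.
Claybrook gets 4 under Webster and 5 under Adams.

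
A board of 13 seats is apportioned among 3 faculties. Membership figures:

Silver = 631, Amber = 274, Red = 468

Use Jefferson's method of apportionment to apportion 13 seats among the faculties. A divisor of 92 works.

With modified divisor 92: modified quotas Silver 6.859, Amber 2.978, Red 5.087.
Rounding down: Silver 6, Amber 2, Red 5 (total 13).

Silver 6, Amber 2, Red 5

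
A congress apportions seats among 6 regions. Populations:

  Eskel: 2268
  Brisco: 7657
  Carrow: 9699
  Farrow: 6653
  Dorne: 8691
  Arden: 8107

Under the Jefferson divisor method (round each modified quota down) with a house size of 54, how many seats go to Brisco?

10

Standard divisor 43075/54 ≈ 797.685; standard quotas: Eskel 2.843, Brisco 9.599, Carrow 12.159, Farrow 8.340, Dorne 10.895, Arden 10.163.
Rounding down gives 2, 9, 12, 8, 10, 10 = 51 seats, so the divisor must be adjusted.
With modified divisor 750: modified quotas Eskel 3.024, Brisco 10.209, Carrow 12.932, Farrow 8.871, Dorne 11.588, Arden 10.809.
Rounding down: Eskel 3, Brisco 10, Carrow 12, Farrow 8, Dorne 11, Arden 10 (total 54).
Brisco receives 10.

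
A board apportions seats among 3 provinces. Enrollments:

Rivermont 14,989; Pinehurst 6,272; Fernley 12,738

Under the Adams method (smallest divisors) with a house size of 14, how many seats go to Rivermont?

Standard divisor 33999/14 ≈ 2428.5; standard quotas: Rivermont 6.172, Pinehurst 2.583, Fernley 5.245.
Rounding up gives 7, 3, 6 = 16 seats, so the divisor must be adjusted.
With modified divisor 2800: modified quotas Rivermont 5.353, Pinehurst 2.240, Fernley 4.549.
Rounding up: Rivermont 6, Pinehurst 3, Fernley 5 (total 14).
Rivermont receives 6.

6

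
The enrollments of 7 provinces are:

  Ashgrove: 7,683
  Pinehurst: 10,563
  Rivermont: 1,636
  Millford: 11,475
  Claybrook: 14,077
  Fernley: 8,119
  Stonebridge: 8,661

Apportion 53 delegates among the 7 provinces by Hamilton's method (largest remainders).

Ashgrove 7, Pinehurst 9, Rivermont 1, Millford 10, Claybrook 12, Fernley 7, Stonebridge 7

Total 62214; standard divisor 62214/53 ≈ 1173.849.
Standard quotas: Ashgrove 6.5451, Pinehurst 8.9986, Rivermont 1.3937, Millford 9.7755, Claybrook 11.9922, Fernley 6.9166, Stonebridge 7.3783.
Lower quotas: Ashgrove 6, Pinehurst 8, Rivermont 1, Millford 9, Claybrook 11, Fernley 6, Stonebridge 7 (sum 48, leaving 5 seats).
Remainders in descending order: Pinehurst 0.9986, Claybrook 0.9922, Fernley 0.9166, Millford 0.7755, Ashgrove 0.5451, Rivermont 0.3937, Stonebridge 0.3783.
The surplus seats go to Pinehurst, Claybrook, Fernley, Millford, Ashgrove.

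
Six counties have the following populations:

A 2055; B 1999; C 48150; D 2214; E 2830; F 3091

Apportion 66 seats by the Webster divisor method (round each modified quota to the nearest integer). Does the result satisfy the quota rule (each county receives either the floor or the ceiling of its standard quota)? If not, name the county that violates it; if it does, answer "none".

C

Standard quotas: A 2.248, B 2.187, C 52.667, D 2.422, E 3.096, F 3.381.
Webster allocation: A 2, B 2, C 54, D 2, E 3, F 3.
C has quota 52.667 (lower 52, upper 53) but receives 54 — outside the quota interval.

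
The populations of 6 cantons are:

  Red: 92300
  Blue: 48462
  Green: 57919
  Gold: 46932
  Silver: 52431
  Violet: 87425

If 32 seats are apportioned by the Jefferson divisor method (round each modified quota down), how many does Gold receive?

Standard divisor 385469/32 ≈ 12045.906; standard quotas: Red 7.662, Blue 4.023, Green 4.808, Gold 3.896, Silver 4.353, Violet 7.258.
Rounding down gives 7, 4, 4, 3, 4, 7 = 29 seats, so the divisor must be adjusted.
With modified divisor 11200: modified quotas Red 8.241, Blue 4.327, Green 5.171, Gold 4.190, Silver 4.681, Violet 7.806.
Rounding down: Red 8, Blue 4, Green 5, Gold 4, Silver 4, Violet 7 (total 32).
Gold receives 4.

4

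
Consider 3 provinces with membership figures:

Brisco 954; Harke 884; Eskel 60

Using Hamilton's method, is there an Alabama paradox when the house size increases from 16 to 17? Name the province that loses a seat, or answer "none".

Eskel

At 16 seats: Brisco 8, Harke 7, Eskel 1.
At 17 seats: Brisco 9, Harke 8, Eskel 0.
Eskel drops from 1 to 0.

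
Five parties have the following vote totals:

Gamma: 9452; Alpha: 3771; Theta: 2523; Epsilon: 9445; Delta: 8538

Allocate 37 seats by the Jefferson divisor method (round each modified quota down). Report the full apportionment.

Standard divisor 33729/37 ≈ 911.595; standard quotas: Gamma 10.369, Alpha 4.137, Theta 2.768, Epsilon 10.361, Delta 9.366.
Rounding down gives 10, 4, 2, 10, 9 = 35 seats, so the divisor must be adjusted.
With modified divisor 856: modified quotas Gamma 11.042, Alpha 4.405, Theta 2.947, Epsilon 11.034, Delta 9.974.
Rounding down: Gamma 11, Alpha 4, Theta 2, Epsilon 11, Delta 9 (total 37).

Gamma=11, Alpha=4, Theta=2, Epsilon=11, Delta=9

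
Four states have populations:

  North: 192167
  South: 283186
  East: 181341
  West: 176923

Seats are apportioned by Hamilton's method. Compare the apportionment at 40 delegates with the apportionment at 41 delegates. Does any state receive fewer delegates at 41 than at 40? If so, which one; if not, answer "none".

At 40 seats: North 9, South 14, East 9, West 8.
At 41 seats: North 9, South 14, East 9, West 9.
No state's allocation decreased.

none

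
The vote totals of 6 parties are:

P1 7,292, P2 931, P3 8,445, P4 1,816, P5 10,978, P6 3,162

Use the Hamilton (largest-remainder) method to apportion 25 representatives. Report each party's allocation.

P1: 6, P2: 1, P3: 7, P4: 1, P5: 8, P6: 2

Standard divisor: 32624 ÷ 25 ≈ 1304.96.
Standard quotas: P1 5.5879, P2 0.7134, P3 6.4715, P4 1.3916, P5 8.4125, P6 2.4231.
Lower quotas: P1 5, P2 0, P3 6, P4 1, P5 8, P6 2 (sum 22, leaving 3 seats).
Remainders in descending order: P2 0.7134, P1 0.5879, P3 0.4715, P6 0.4231, P5 0.4125, P4 0.3916.
Largest remainders: P2, P1, P3 receive the extra seats.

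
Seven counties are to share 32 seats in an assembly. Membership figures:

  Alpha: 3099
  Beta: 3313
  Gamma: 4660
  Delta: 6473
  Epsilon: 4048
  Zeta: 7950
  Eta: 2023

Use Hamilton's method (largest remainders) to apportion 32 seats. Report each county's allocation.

Alpha 3, Beta 3, Gamma 5, Delta 7, Epsilon 4, Zeta 8, Eta 2

Total 31566; standard divisor 31566/32 ≈ 986.438.
Standard quotas: Alpha 3.1416, Beta 3.3586, Gamma 4.7241, Delta 6.5620, Epsilon 4.1037, Zeta 8.0593, Eta 2.0508.
Lower quotas: Alpha 3, Beta 3, Gamma 4, Delta 6, Epsilon 4, Zeta 8, Eta 2 (sum 30, leaving 2 seats).
Remainders in descending order: Gamma 0.7241, Delta 0.5620, Beta 0.3586, Alpha 0.1416, Epsilon 0.1037, Zeta 0.0593, Eta 0.0508.
Largest remainders: Gamma, Delta receive the extra seats.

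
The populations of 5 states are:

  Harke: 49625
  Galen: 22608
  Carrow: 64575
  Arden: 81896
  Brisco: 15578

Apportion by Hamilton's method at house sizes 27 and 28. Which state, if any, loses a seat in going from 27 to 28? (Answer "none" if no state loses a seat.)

At 27 seats: Harke 6, Galen 3, Carrow 7, Arden 9, Brisco 2.
At 28 seats: Harke 6, Galen 2, Carrow 8, Arden 10, Brisco 2.
Galen drops from 3 to 2.

Galen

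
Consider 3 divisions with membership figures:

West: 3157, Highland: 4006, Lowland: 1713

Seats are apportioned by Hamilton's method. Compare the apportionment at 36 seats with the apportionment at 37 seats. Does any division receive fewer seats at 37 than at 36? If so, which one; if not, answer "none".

At 36 seats: West 13, Highland 16, Lowland 7.
At 37 seats: West 13, Highland 17, Lowland 7.
No division's allocation decreased.

none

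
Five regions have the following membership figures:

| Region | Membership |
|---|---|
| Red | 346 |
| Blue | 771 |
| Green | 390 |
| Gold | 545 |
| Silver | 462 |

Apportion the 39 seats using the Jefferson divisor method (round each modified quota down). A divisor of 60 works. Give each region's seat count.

Red 5, Blue 12, Green 6, Gold 9, Silver 7

With modified divisor 60: modified quotas Red 5.767, Blue 12.850, Green 6.500, Gold 9.083, Silver 7.700.
Rounding down: Red 5, Blue 12, Green 6, Gold 9, Silver 7 (total 39).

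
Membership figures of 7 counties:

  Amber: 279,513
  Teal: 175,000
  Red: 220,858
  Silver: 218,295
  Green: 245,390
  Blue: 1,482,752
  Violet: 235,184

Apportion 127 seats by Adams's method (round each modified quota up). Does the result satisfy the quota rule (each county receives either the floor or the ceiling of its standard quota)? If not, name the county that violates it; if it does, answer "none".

Blue

Standard quotas: Amber 12.425, Teal 7.779, Red 9.818, Silver 9.704, Green 10.908, Blue 65.912, Violet 10.454.
Adams allocation: Amber 13, Teal 8, Red 10, Silver 10, Green 11, Blue 64, Violet 11.
Blue has quota 65.912 (lower 65, upper 66) but receives 64 — outside the quota interval.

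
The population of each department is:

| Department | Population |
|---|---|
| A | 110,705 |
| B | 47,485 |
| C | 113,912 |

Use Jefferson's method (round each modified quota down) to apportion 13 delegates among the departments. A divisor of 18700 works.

A 5, B 2, C 6

With modified divisor 18700: modified quotas A 5.920, B 2.539, C 6.092.
Rounding down: A 5, B 2, C 6 (total 13).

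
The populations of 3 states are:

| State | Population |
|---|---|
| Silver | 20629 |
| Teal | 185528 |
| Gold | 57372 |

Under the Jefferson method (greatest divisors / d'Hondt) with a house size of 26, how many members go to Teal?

19

Standard divisor 263529/26 ≈ 10135.731; standard quotas: Silver 2.035, Teal 18.304, Gold 5.660.
Rounding down gives 2, 18, 5 = 25 seats, so the divisor must be adjusted.
With modified divisor 9700: modified quotas Silver 2.127, Teal 19.127, Gold 5.915.
Rounding down: Silver 2, Teal 19, Gold 5 (total 26).
Teal receives 19.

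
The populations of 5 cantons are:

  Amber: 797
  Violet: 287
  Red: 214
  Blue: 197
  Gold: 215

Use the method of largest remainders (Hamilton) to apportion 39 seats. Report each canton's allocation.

The standard divisor is 1710/39 ≈ 43.846.
Standard quotas: Amber 18.177, Violet 6.546, Red 4.881, Blue 4.493, Gold 4.904.
Lower quotas: Amber 18, Violet 6, Red 4, Blue 4, Gold 4 (sum 36, leaving 3 seats).
Remainders in descending order: Gold 0.904, Red 0.881, Violet 0.546, Blue 0.493, Amber 0.177.
The surplus seats go to Gold, Red, Violet.

Amber: 18, Violet: 7, Red: 5, Blue: 4, Gold: 5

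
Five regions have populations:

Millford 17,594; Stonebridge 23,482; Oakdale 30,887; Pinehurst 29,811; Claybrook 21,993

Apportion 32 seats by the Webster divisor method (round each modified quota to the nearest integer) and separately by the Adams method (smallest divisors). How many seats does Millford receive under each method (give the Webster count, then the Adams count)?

Webster: Millford 4, Stonebridge 6, Oakdale 8, Pinehurst 8, Claybrook 6.
Adams: Millford 5, Stonebridge 6, Oakdale 8, Pinehurst 7, Claybrook 6.
Millford gets 4 under Webster and 5 under Adams.

4 and 5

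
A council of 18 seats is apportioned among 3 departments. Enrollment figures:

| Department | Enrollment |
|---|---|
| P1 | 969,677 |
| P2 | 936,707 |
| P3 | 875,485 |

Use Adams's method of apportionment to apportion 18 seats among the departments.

Standard divisor 2781869/18 ≈ 154548.278; standard quotas: P1 6.274, P2 6.061, P3 5.665.
Rounding up gives 7, 7, 6 = 20 seats, so the divisor must be adjusted.
With modified divisor 168400: modified quotas P1 5.758, P2 5.562, P3 5.199.
Rounding up: P1 6, P2 6, P3 6 (total 18).

P1 6, P2 6, P3 6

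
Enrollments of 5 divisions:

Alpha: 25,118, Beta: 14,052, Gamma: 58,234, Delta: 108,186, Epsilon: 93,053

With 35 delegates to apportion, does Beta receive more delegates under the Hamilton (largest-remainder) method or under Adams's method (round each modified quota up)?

Adams

Hamilton: Alpha 3, Beta 1, Gamma 7, Delta 13, Epsilon 11.
Adams: Alpha 3, Beta 2, Gamma 7, Delta 12, Epsilon 11.
Beta gets 1 under Hamilton and 2 under Adams.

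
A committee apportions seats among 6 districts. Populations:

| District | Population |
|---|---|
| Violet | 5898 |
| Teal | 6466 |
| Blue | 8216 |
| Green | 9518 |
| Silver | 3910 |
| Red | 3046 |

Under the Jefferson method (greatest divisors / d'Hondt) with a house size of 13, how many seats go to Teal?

Standard divisor 37054/13 ≈ 2850.308; standard quotas: Violet 2.069, Teal 2.269, Blue 2.882, Green 3.339, Silver 1.372, Red 1.069.
Rounding down gives 2, 2, 2, 3, 1, 1 = 11 seats, so the divisor must be adjusted.
With modified divisor 2300: modified quotas Violet 2.564, Teal 2.811, Blue 3.572, Green 4.138, Silver 1.700, Red 1.324.
Rounding down: Violet 2, Teal 2, Blue 3, Green 4, Silver 1, Red 1 (total 13).
Teal receives 2.

2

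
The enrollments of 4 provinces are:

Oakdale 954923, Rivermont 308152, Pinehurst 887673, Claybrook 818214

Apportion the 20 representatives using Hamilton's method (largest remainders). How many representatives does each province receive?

Standard divisor: 2968962 ÷ 20 ≈ 148448.1.
Standard quotas: Oakdale 6.4327, Rivermont 2.0758, Pinehurst 5.9797, Claybrook 5.5118.
Lower quotas: Oakdale 6, Rivermont 2, Pinehurst 5, Claybrook 5 (sum 18, leaving 2 seats).
Remainders in descending order: Pinehurst 0.9797, Claybrook 0.5118, Oakdale 0.4327, Rivermont 0.0758.
The surplus seats go to Pinehurst, Claybrook.

Oakdale 6; Rivermont 2; Pinehurst 6; Claybrook 6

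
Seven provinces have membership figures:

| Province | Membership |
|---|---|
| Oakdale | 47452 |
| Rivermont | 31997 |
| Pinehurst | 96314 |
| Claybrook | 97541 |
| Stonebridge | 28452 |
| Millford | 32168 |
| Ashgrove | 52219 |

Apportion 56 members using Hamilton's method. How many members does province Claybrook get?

Standard divisor: 386143 ÷ 56 ≈ 6895.411.
Standard quotas: Oakdale 6.8817, Rivermont 4.6403, Pinehurst 13.9678, Claybrook 14.1458, Stonebridge 4.1262, Millford 4.6651, Ashgrove 7.5730.
Lower quotas: Oakdale 6, Rivermont 4, Pinehurst 13, Claybrook 14, Stonebridge 4, Millford 4, Ashgrove 7 (sum 52, leaving 4 seats).
Remainders in descending order: Pinehurst 0.9678, Oakdale 0.8817, Millford 0.6651, Rivermont 0.6403, Ashgrove 0.5730, Claybrook 0.1458, Stonebridge 0.1262.
The surplus seats go to Pinehurst, Oakdale, Millford, Rivermont.
Claybrook receives 14.

14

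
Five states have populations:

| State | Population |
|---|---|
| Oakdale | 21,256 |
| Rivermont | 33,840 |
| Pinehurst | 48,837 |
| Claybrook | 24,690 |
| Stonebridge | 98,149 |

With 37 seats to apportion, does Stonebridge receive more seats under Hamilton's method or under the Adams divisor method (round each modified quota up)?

Hamilton

Hamilton: Oakdale 3, Rivermont 6, Pinehurst 8, Claybrook 4, Stonebridge 16.
Adams: Oakdale 4, Rivermont 6, Pinehurst 8, Claybrook 4, Stonebridge 15.
Stonebridge gets 16 under Hamilton and 15 under Adams.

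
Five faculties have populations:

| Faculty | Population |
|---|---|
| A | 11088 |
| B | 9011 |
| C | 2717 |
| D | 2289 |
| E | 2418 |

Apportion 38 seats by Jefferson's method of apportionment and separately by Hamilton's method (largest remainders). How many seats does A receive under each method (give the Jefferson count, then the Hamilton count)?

16 and 15

Jefferson: A 16, B 13, C 3, D 3, E 3.
Hamilton: A 15, B 13, C 4, D 3, E 3.
A gets 16 under Jefferson and 15 under Hamilton.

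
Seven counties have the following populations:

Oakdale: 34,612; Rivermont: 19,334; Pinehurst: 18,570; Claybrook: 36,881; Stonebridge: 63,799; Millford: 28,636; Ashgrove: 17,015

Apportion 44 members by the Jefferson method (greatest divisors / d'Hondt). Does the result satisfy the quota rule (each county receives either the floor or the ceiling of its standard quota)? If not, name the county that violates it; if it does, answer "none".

none

Standard quotas: Oakdale 6.959, Rivermont 3.887, Pinehurst 3.734, Claybrook 7.415, Stonebridge 12.827, Millford 5.757, Ashgrove 3.421.
Jefferson allocation: Oakdale 7, Rivermont 4, Pinehurst 4, Claybrook 7, Stonebridge 13, Millford 6, Ashgrove 3.
Every allocation lies between the lower and upper quota.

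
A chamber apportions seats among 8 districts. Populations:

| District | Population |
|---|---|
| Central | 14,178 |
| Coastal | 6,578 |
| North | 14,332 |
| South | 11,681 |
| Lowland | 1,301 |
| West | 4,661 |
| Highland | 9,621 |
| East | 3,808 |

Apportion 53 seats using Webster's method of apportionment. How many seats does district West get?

4

Standard divisor 66160/53 ≈ 1248.302; standard quotas: Central 11.358, Coastal 5.270, North 11.481, South 9.358, Lowland 1.042, West 3.734, Highland 7.707, East 3.051.
Rounding to the nearest integer gives 11, 5, 11, 9, 1, 4, 8, 3 = 52 seats, so the divisor must be adjusted.
With modified divisor 1240: modified quotas Central 11.434, Coastal 5.305, North 11.558, South 9.420, Lowland 1.049, West 3.759, Highland 7.759, East 3.071.
Rounding to the nearest integer: Central 11, Coastal 5, North 12, South 9, Lowland 1, West 4, Highland 8, East 3 (total 53).
West receives 4.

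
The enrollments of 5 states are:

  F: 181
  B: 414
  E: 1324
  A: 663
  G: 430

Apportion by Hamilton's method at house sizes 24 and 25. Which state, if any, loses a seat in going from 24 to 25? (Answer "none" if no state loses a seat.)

F

At 24 seats: F 2, B 3, E 11, A 5, G 3.
At 25 seats: F 1, B 3, E 11, A 6, G 4.
F drops from 2 to 1.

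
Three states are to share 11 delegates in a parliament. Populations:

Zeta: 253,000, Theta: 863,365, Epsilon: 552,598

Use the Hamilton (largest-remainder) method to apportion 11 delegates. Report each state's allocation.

Zeta 2; Theta 6; Epsilon 3

Standard divisor: 1668963 ÷ 11 ≈ 151723.909.
Standard quotas: Zeta 1.6675, Theta 5.6904, Epsilon 3.6421.
Lower quotas: Zeta 1, Theta 5, Epsilon 3 (sum 9, leaving 2 seats).
Remainders in descending order: Theta 0.6904, Zeta 0.6675, Epsilon 0.6421.
Largest remainders: Theta, Zeta receive the extra seats.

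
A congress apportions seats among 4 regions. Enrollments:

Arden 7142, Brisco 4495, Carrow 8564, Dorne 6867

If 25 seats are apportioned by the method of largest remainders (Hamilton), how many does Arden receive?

7

Total 27068; standard divisor 27068/25 ≈ 1082.72.
Standard quotas: Arden 6.5963, Brisco 4.1516, Carrow 7.9097, Dorne 6.3424.
Lower quotas: Arden 6, Brisco 4, Carrow 7, Dorne 6 (sum 23, leaving 2 seats).
Remainders in descending order: Carrow 0.9097, Arden 0.5963, Dorne 0.3424, Brisco 0.1516.
Largest remainders: Carrow, Arden receive the extra seats.
Arden receives 7.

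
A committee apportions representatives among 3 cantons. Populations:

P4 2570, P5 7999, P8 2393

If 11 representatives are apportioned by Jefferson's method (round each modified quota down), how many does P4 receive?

Standard divisor 12962/11 ≈ 1178.364; standard quotas: P4 2.181, P5 6.788, P8 2.031.
Rounding down gives 2, 6, 2 = 10 seats, so the divisor must be adjusted.
With modified divisor 1100: modified quotas P4 2.336, P5 7.272, P8 2.175.
Rounding down: P4 2, P5 7, P8 2 (total 11).
P4 receives 2.

2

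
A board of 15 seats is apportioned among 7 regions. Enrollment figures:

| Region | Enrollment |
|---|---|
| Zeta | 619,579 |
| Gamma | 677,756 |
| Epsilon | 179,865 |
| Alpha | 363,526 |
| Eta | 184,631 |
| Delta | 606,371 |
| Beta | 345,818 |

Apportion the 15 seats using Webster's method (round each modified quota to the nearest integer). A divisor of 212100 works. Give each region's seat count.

Zeta: 3; Gamma: 3; Epsilon: 1; Alpha: 2; Eta: 1; Delta: 3; Beta: 2

With modified divisor 212100: modified quotas Zeta 2.921, Gamma 3.195, Epsilon 0.848, Alpha 1.714, Eta 0.870, Delta 2.859, Beta 1.630.
Rounding to the nearest integer: Zeta 3, Gamma 3, Epsilon 1, Alpha 2, Eta 1, Delta 3, Beta 2 (total 15).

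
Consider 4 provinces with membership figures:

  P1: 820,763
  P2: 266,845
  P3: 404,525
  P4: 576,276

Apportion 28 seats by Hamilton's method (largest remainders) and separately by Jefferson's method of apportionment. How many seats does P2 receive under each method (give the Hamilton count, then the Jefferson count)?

4 and 3

Hamilton: P1 11, P2 4, P3 5, P4 8.
Jefferson: P1 12, P2 3, P3 5, P4 8.
P2 gets 4 under Hamilton and 3 under Jefferson.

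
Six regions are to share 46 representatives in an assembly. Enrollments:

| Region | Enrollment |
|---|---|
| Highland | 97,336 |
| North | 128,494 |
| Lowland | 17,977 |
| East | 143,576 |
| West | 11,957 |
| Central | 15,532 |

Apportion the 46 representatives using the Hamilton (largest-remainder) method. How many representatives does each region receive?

Highland 11; North 14; Lowland 2; East 16; West 1; Central 2

Total 414872; standard divisor 414872/46 ≈ 9018.957.
Standard quotas: Highland 10.7924, North 14.2471, Lowland 1.9932, East 15.9194, West 1.3258, Central 1.7222.
Lower quotas: Highland 10, North 14, Lowland 1, East 15, West 1, Central 1 (sum 42, leaving 4 seats).
Remainders in descending order: Lowland 0.9932, East 0.9194, Highland 0.7924, Central 0.7222, West 0.3258, North 0.2471.
Largest remainders: Lowland, East, Highland, Central receive the extra seats.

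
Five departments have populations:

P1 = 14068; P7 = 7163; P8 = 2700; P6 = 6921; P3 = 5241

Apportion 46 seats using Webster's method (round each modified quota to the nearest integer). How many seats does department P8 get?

Standard divisor 36093/46 ≈ 784.63; standard quotas: P1 17.929, P7 9.129, P8 3.441, P6 8.821, P3 6.680.
Rounding to the nearest integer gives P1 18, P7 9, P8 3, P6 9, P3 7 — total 46, matching the house size, so no adjustment is needed.
P8 receives 3.

3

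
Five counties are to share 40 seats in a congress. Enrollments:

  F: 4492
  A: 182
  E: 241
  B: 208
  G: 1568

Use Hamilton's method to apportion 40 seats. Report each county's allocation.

F 27, A 1, E 2, B 1, G 9

The standard divisor is 6691/40 ≈ 167.275.
Standard quotas: F 26.854, A 1.088, E 1.441, B 1.243, G 9.374.
Lower quotas: F 26, A 1, E 1, B 1, G 9 (sum 38, leaving 2 seats).
Remainders in descending order: F 0.854, E 0.441, G 0.374, B 0.243, A 0.088.
The surplus seats go to F, E.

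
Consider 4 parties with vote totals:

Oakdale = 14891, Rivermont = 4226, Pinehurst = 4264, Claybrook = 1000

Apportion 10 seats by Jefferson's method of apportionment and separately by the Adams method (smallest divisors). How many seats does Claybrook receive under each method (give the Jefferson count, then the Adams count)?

Jefferson: Oakdale 7, Rivermont 1, Pinehurst 2, Claybrook 0.
Adams: Oakdale 5, Rivermont 2, Pinehurst 2, Claybrook 1.
Claybrook gets 0 under Jefferson and 1 under Adams.

0 and 1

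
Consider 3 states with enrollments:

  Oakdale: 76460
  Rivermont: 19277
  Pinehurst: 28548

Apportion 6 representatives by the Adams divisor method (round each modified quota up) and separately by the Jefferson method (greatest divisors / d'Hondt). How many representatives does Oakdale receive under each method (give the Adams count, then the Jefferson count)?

3 and 4

Adams: Oakdale 3, Rivermont 1, Pinehurst 2.
Jefferson: Oakdale 4, Rivermont 1, Pinehurst 1.
Oakdale gets 3 under Adams and 4 under Jefferson.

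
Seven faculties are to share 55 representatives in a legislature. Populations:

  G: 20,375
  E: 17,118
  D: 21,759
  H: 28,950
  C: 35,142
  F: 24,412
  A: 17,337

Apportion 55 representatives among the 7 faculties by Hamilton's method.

G 7; E 6; D 7; H 9; C 12; F 8; A 6

Standard divisor: 165093 ÷ 55 ≈ 3001.691.
Standard quotas: G 6.7878, E 5.7028, D 7.2489, H 9.6446, C 11.7074, F 8.1327, A 5.7757.
Lower quotas: G 6, E 5, D 7, H 9, C 11, F 8, A 5 (sum 51, leaving 4 seats).
Remainders in descending order: G 0.7878, A 0.7757, C 0.7074, E 0.7028, H 0.6446, D 0.2489, F 0.1327.
The surplus seats go to G, A, C, E.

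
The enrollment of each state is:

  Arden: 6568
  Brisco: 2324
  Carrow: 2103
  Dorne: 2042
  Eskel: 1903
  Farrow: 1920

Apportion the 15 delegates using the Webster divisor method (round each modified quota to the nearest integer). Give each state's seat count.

Standard divisor 16860/15 ≈ 1124; standard quotas: Arden 5.843, Brisco 2.068, Carrow 1.871, Dorne 1.817, Eskel 1.693, Farrow 1.708.
Rounding to the nearest integer gives 6, 2, 2, 2, 2, 2 = 16 seats, so the divisor must be adjusted.
With modified divisor 1200: modified quotas Arden 5.473, Brisco 1.937, Carrow 1.752, Dorne 1.702, Eskel 1.586, Farrow 1.600.
Rounding to the nearest integer: Arden 5, Brisco 2, Carrow 2, Dorne 2, Eskel 2, Farrow 2 (total 15).

Arden=5, Brisco=2, Carrow=2, Dorne=2, Eskel=2, Farrow=2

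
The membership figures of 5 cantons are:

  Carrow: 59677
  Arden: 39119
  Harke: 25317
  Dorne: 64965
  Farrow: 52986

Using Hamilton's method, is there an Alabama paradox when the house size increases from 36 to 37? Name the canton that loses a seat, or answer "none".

At 36 seats: Carrow 9, Arden 6, Harke 4, Dorne 9, Farrow 8.
At 37 seats: Carrow 9, Arden 6, Harke 4, Dorne 10, Farrow 8.
No canton's allocation decreased.

none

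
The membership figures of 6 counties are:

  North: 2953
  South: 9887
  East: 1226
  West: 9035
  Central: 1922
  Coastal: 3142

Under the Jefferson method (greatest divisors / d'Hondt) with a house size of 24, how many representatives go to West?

8

Standard divisor 28165/24 ≈ 1173.542; standard quotas: North 2.516, South 8.425, East 1.045, West 7.699, Central 1.638, Coastal 2.677.
Rounding down gives 2, 8, 1, 7, 1, 2 = 21 seats, so the divisor must be adjusted.
With modified divisor 1030: modified quotas North 2.867, South 9.599, East 1.190, West 8.772, Central 1.866, Coastal 3.050.
Rounding down: North 2, South 9, East 1, West 8, Central 1, Coastal 3 (total 24).
West receives 8.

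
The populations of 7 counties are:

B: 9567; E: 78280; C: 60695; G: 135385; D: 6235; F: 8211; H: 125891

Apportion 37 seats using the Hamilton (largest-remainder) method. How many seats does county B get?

1

The standard divisor is 424264/37 ≈ 11466.595.
Standard quotas: B 0.8343, E 6.8268, C 5.2932, G 11.8069, D 0.5438, F 0.7161, H 10.9789.
Lower quotas: B 0, E 6, C 5, G 11, D 0, F 0, H 10 (sum 32, leaving 5 seats).
Remainders in descending order: H 0.9789, B 0.8343, E 0.8268, G 0.8069, F 0.7161, D 0.5438, C 0.2932.
The surplus seats go to H, B, E, G, F.
B receives 1.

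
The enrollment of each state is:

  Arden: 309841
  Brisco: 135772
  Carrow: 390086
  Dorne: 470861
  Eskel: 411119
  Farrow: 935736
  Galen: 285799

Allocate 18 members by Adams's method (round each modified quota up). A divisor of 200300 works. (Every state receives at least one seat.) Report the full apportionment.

With modified divisor 200300: modified quotas Arden 1.547, Brisco 0.678, Carrow 1.948, Dorne 2.351, Eskel 2.053, Farrow 4.672, Galen 1.427.
Rounding up: Arden 2, Brisco 1, Carrow 2, Dorne 3, Eskel 3, Farrow 5, Galen 2 (total 18).

Arden=2, Brisco=1, Carrow=2, Dorne=3, Eskel=3, Farrow=5, Galen=2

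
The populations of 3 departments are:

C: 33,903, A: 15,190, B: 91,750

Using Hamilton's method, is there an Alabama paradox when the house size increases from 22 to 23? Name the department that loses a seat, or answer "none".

At 22 seats: C 5, A 3, B 14.
At 23 seats: C 6, A 2, B 15.
A drops from 3 to 2.

A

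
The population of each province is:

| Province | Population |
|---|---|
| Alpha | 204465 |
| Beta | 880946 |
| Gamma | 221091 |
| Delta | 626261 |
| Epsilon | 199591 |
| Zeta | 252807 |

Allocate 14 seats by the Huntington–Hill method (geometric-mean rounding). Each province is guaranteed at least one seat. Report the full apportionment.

With divisor 169800: modified quotas Alpha 1.204, Beta 5.188, Gamma 1.302, Delta 3.688, Epsilon 1.175, Zeta 1.489.
Geometric-mean thresholds: Alpha √(1·2)=1.414, Beta √(5·6)=5.477, Gamma √(1·2)=1.414, Delta √(3·4)=3.464, Epsilon √(1·2)=1.414, Zeta √(1·2)=1.414.
Each quota rounded against its threshold gives Alpha 1, Beta 5, Gamma 1, Delta 4, Epsilon 1, Zeta 2 (total 14).

Alpha 1; Beta 5; Gamma 1; Delta 4; Epsilon 1; Zeta 2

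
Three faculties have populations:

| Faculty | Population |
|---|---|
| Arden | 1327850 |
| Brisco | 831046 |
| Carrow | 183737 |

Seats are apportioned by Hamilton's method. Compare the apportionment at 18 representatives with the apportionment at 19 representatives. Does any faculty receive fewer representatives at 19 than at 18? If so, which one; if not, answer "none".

Carrow

At 18 seats: Arden 10, Brisco 6, Carrow 2.
At 19 seats: Arden 11, Brisco 7, Carrow 1.
Carrow drops from 2 to 1.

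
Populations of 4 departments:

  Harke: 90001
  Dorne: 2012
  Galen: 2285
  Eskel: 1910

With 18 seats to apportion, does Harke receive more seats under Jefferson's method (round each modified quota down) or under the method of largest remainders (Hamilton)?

Jefferson: Harke 18, Dorne 0, Galen 0, Eskel 0.
Hamilton: Harke 17, Dorne 0, Galen 1, Eskel 0.
Harke gets 18 under Jefferson and 17 under Hamilton.

Jefferson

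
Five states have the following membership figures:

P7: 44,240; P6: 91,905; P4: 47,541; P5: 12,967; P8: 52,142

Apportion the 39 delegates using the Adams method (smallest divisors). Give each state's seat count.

P7 7, P6 14, P4 8, P5 2, P8 8

Standard divisor 248795/39 ≈ 6379.359; standard quotas: P7 6.935, P6 14.407, P4 7.452, P5 2.033, P8 8.174.
Rounding up gives 7, 15, 8, 3, 9 = 42 seats, so the divisor must be adjusted.
With modified divisor 6700: modified quotas P7 6.603, P6 13.717, P4 7.096, P5 1.935, P8 7.782.
Rounding up: P7 7, P6 14, P4 8, P5 2, P8 8 (total 39).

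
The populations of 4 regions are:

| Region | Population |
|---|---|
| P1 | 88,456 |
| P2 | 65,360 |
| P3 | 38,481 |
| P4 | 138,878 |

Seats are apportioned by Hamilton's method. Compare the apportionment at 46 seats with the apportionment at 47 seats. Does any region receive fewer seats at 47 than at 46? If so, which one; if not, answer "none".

P3

At 46 seats: P1 12, P2 9, P3 6, P4 19.
At 47 seats: P1 13, P2 9, P3 5, P4 20.
P3 drops from 6 to 5.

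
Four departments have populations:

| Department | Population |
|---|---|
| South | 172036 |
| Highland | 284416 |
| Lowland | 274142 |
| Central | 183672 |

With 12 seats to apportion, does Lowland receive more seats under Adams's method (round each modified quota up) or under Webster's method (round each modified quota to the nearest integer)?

Webster

Adams: South 2, Highland 4, Lowland 3, Central 3.
Webster: South 2, Highland 4, Lowland 4, Central 2.
Lowland gets 3 under Adams and 4 under Webster.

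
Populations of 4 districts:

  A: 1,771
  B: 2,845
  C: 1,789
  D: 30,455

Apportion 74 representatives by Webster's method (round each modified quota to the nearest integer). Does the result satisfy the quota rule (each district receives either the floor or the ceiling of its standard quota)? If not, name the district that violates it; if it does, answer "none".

D

Standard quotas: A 3.555, B 5.712, C 3.592, D 61.141.
Webster allocation: A 4, B 6, C 4, D 60.
D has quota 61.141 (lower 61, upper 62) but receives 60 — outside the quota interval.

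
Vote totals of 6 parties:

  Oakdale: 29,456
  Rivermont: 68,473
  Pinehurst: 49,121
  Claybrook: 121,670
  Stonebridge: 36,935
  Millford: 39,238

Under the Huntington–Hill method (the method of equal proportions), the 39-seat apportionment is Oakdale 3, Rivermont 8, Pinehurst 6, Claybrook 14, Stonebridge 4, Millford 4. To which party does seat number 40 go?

Millford

Priority for the next seat is population ÷ (√(s·(s+1))).
Priorities: Oakdale 8503.215, Rivermont 8069.620, Pinehurst 7579.535, Claybrook 8396.028, Stonebridge 8258.917, Millford 8773.884.
Highest priority: Millford.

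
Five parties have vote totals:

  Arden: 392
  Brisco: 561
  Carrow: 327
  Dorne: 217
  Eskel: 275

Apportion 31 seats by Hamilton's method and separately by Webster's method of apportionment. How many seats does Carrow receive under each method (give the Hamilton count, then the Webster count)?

Hamilton: Arden 7, Brisco 10, Carrow 5, Dorne 4, Eskel 5.
Webster: Arden 7, Brisco 9, Carrow 6, Dorne 4, Eskel 5.
Carrow gets 5 under Hamilton and 6 under Webster.

5 and 6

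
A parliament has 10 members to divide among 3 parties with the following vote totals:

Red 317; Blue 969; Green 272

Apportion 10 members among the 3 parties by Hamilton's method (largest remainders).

Standard divisor: 1558 ÷ 10 ≈ 155.8.
Standard quotas: Red 2.035, Blue 6.220, Green 1.746.
Lower quotas: Red 2, Blue 6, Green 1 (sum 9, leaving 1 seat).
Remainders in descending order: Green 0.746, Blue 0.220, Red 0.035.
The surplus seat goes to Green.

Red 2, Blue 6, Green 2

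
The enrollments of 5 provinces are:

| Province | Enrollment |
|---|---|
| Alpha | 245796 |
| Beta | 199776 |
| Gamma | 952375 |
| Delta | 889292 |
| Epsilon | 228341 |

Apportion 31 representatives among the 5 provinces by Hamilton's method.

The standard divisor is 2515580/31 ≈ 81147.742.
Standard quotas: Alpha 3.0290, Beta 2.4619, Gamma 11.7363, Delta 10.9589, Epsilon 2.8139.
Lower quotas: Alpha 3, Beta 2, Gamma 11, Delta 10, Epsilon 2 (sum 28, leaving 3 seats).
Remainders in descending order: Delta 0.9589, Epsilon 0.8139, Gamma 0.7363, Beta 0.4619, Alpha 0.0290.
Largest remainders: Delta, Epsilon, Gamma receive the extra seats.

Alpha 3; Beta 2; Gamma 12; Delta 11; Epsilon 3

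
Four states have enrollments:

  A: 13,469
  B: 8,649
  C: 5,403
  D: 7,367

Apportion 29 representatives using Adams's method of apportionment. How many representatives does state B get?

Standard divisor 34888/29 ≈ 1203.034; standard quotas: A 11.196, B 7.189, C 4.491, D 6.124.
Rounding up gives 12, 8, 5, 7 = 32 seats, so the divisor must be adjusted.
With modified divisor 1300: modified quotas A 10.361, B 6.653, C 4.156, D 5.667.
Rounding up: A 11, B 7, C 5, D 6 (total 29).
B receives 7.

7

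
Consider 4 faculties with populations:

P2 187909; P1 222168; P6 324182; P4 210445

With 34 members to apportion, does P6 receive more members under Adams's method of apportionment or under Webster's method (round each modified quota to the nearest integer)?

Adams: P2 7, P1 8, P6 11, P4 8.
Webster: P2 7, P1 8, P6 12, P4 7.
P6 gets 11 under Adams and 12 under Webster.

Webster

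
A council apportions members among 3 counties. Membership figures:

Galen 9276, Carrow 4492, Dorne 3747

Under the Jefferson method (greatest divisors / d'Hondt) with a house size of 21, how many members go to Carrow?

5

Standard divisor 17515/21 ≈ 834.048; standard quotas: Galen 11.122, Carrow 5.386, Dorne 4.493.
Rounding down gives 11, 5, 4 = 20 seats, so the divisor must be adjusted.
With modified divisor 760: modified quotas Galen 12.205, Carrow 5.911, Dorne 4.930.
Rounding down: Galen 12, Carrow 5, Dorne 4 (total 21).
Carrow receives 5.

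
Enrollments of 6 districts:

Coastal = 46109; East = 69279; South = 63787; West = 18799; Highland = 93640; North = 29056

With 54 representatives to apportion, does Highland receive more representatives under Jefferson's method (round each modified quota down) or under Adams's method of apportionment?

Jefferson

Jefferson: Coastal 7, East 12, South 11, West 3, Highland 16, North 5.
Adams: Coastal 8, East 12, South 11, West 3, Highland 15, North 5.
Highland gets 16 under Jefferson and 15 under Adams.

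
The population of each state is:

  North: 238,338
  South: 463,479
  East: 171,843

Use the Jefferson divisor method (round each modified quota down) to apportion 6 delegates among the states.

North=2, South=3, East=1

Standard divisor 873660/6 ≈ 145610; standard quotas: North 1.637, South 3.183, East 1.180.
Rounding down gives 1, 3, 1 = 5 seats, so the divisor must be adjusted.
With modified divisor 117500: modified quotas North 2.028, South 3.945, East 1.462.
Rounding down: North 2, South 3, East 1 (total 6).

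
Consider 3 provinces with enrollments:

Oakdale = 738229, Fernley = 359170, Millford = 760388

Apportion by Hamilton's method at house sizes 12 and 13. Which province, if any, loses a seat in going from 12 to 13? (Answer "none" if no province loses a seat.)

none

At 12 seats: Oakdale 5, Fernley 2, Millford 5.
At 13 seats: Oakdale 5, Fernley 3, Millford 5.
No province's allocation decreased.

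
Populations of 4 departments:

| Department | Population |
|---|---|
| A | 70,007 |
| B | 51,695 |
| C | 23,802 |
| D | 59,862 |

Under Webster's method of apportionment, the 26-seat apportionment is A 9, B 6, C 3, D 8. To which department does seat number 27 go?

Priority for the next seat is population ÷ (current seats + 0.5).
Priorities: A 7369.158, B 7953.077, C 6800.571, D 7042.588.
Highest priority: B.

B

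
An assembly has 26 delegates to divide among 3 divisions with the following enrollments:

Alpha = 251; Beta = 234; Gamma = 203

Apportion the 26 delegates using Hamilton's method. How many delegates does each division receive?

Alpha: 9; Beta: 9; Gamma: 8

Standard divisor: 688 ÷ 26 ≈ 26.462.
Standard quotas: Alpha 9.485, Beta 8.843, Gamma 7.672.
Lower quotas: Alpha 9, Beta 8, Gamma 7 (sum 24, leaving 2 seats).
Remainders in descending order: Beta 0.843, Gamma 0.672, Alpha 0.485.
Largest remainders: Beta, Gamma receive the extra seats.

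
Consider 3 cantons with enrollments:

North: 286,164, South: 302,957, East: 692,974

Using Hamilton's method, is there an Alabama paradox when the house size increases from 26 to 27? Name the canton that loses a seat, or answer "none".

none

At 26 seats: North 6, South 6, East 14.
At 27 seats: North 6, South 6, East 15.
No canton's allocation decreased.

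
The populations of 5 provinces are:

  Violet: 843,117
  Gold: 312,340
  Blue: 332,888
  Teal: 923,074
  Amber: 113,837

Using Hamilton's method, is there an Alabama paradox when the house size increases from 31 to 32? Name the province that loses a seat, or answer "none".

Amber

At 31 seats: Violet 10, Gold 4, Blue 4, Teal 11, Amber 2.
At 32 seats: Violet 11, Gold 4, Blue 4, Teal 12, Amber 1.
Amber drops from 2 to 1.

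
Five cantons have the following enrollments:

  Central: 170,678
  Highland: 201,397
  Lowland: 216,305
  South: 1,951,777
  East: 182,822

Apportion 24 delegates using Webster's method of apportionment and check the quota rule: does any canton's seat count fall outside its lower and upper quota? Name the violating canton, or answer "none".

Standard quotas: Central 1.504, Highland 1.775, Lowland 1.906, South 17.203, East 1.611.
Webster allocation: Central 1, Highland 2, Lowland 2, South 17, East 2.
Every allocation lies between the lower and upper quota.

none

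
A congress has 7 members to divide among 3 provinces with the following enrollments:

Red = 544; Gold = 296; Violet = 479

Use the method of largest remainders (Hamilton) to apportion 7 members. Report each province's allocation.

Red 3, Gold 2, Violet 2

Standard divisor: 1319 ÷ 7 ≈ 188.429.
Standard quotas: Red 2.887, Gold 1.571, Violet 2.542.
Lower quotas: Red 2, Gold 1, Violet 2 (sum 5, leaving 2 seats).
Remainders in descending order: Red 0.887, Gold 0.571, Violet 0.542.
Largest remainders: Red, Gold receive the extra seats.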